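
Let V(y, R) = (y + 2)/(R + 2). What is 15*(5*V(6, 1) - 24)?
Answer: -160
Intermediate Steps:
V(y, R) = (2 + y)/(2 + R)
15*(5*V(6, 1) - 24) = 15*(5*((2 + 6)/(2 + 1)) - 24) = 15*(5*(8/3) - 24) = 15*(40/3 - 24) = 15*(-32/3) = -160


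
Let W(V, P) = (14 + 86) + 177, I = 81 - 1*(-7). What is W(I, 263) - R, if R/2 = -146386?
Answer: 293049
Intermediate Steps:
R = -292772 (R = 2*(-146386) = -292772)
I = 88 (I = 81 + 7 = 88)
W(V, P) = 277 (W(V, P) = 100 + 177 = 277)
W(I, 263) - R = 277 - 1*(-292772) = 277 + 292772 = 293049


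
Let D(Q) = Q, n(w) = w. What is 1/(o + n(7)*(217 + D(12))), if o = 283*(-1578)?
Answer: -1/444971 ≈ -2.2473e-6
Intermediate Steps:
o = -446574
1/(o + n(7)*(217 + D(12))) = 1/(-446574 + 7*(217 + 12)) = 1/(-446574 + 7*229) = 1/(-446574 + 1603) = 1/(-444971) = -1/444971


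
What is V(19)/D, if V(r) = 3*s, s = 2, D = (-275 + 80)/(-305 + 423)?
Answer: -236/65 ≈ -3.6308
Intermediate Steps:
D = -195/118 ≈ -1.6525
V(r) = 6 (V(r) = 3*2 = 6)
V(19)/D = 6/(-195/118) = 6*(-118/195) = -236/65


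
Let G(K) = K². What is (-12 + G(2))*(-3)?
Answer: 24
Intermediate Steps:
(-12 + G(2))*(-3) = (-12 + 2²)*(-3) = (-12 + 4)*(-3) = -8*(-3) = 24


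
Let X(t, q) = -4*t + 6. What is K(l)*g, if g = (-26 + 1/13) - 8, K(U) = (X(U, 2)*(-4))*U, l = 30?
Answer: -6032880/13 ≈ -4.6407e+5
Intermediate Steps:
X(t, q) = 6 - 4*t
K(U) = U*(-24 + 16*U) (K(U) = ((6 - 4*U)*(-4))*U = (-24 + 16*U)*U = U*(-24 + 16*U))
g = -441/13 (g = (-26 + 1/13) - 8 = -337/13 - 8 = -441/13 ≈ -33.923)
K(l)*g = (8*30*(-3 + 2*30))*(-441/13) = (8*30*(-3 + 60))*(-441/13) = (8*30*57)*(-441/13) = 13680*(-441/13) = -6032880/13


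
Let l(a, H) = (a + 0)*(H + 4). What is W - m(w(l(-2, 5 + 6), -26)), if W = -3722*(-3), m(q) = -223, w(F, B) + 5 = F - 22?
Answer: 11389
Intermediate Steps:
l(a, H) = a*(4 + H)
w(F, B) = -27 + F (w(F, B) = -5 + (F - 22) = -5 + (-22 + F) = -27 + F)
W = 11166
W - m(w(l(-2, 5 + 6), -26)) = 11166 - 1*(-223) = 11166 + 223 = 11389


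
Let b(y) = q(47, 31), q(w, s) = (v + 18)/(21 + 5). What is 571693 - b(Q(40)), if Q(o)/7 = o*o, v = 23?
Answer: 14863977/26 ≈ 5.7169e+5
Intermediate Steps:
Q(o) = 7*o² (Q(o) = 7*(o*o) = 7*o²)
q(w, s) = 41/26 (q(w, s) = (23 + 18)/(21 + 5) = 41/26)
b(y) = 41/26
571693 - b(Q(40)) = 571693 - 1*41/26 = 571693 - 41/26 = 14863977/26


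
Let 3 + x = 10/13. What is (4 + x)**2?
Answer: 529/169 ≈ 3.1302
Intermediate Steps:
x = -29/13 (x = -3 + 10/13 = -29/13 ≈ -2.2308)
(4 + x)**2 = (4 - 29/13)**2 = (23/13)**2 = 529/169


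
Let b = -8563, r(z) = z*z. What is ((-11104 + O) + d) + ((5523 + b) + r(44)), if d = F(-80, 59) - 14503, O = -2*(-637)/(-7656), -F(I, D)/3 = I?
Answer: -101331625/3828 ≈ -26471.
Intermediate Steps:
r(z) = z²
F(I, D) = -3*I
O = -637/3828 (O = 1274*(-1/7656) = -637/3828 ≈ -0.16641)
d = -14263 (d = -3*(-80) - 14503 = 240 - 14503 = -14263)
((-11104 + O) + d) + ((5523 + b) + r(44)) = ((-11104 - 637/3828) - 14263) + ((5523 - 8563) + 44²) = (-42506749/3828 - 14263) + (-3040 + 1936) = -97105513/3828 - 1104 = -101331625/3828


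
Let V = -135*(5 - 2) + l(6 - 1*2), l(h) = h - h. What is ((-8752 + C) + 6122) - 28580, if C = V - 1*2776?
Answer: -34391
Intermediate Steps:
l(h) = 0
V = -405 (V = -135*(5 - 2) + 0 = -135*3 + 0 = -27*15 + 0 = -405 + 0 = -405)
C = -3181 (C = -405 - 1*2776 = -405 - 2776 = -3181)
((-8752 + C) + 6122) - 28580 = ((-8752 - 3181) + 6122) - 28580 = (-11933 + 6122) - 28580 = -5811 - 28580 = -34391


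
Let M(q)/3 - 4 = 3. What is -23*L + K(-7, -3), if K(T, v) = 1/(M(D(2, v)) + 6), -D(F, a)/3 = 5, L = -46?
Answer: 28567/27 ≈ 1058.0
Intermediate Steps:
D(F, a) = -15 (D(F, a) = -3*5 = -15)
M(q) = 21 (M(q) = 12 + 3*3 = 12 + 9 = 21)
K(T, v) = 1/27 (K(T, v) = 1/(21 + 6) = 1/27)
-23*L + K(-7, -3) = -23*(-46) + 1/27 = 1058 + 1/27 = 28567/27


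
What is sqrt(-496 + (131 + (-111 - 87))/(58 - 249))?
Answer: I*sqrt(18081779)/191 ≈ 22.263*I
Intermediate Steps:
sqrt(-496 + (131 + (-111 - 87))/(58 - 249)) = sqrt(-496 + (131 - 198)/(-191)) = sqrt(-496 - 67*(-1/191)) = sqrt(-496 + 67/191) = sqrt(-94669/191) = I*sqrt(18081779)/191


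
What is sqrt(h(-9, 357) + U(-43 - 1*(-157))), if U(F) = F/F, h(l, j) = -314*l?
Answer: sqrt(2827) ≈ 53.170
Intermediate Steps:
U(F) = 1
sqrt(h(-9, 357) + U(-43 - 1*(-157))) = sqrt(-314*(-9) + 1) = sqrt(2826 + 1) = sqrt(2827)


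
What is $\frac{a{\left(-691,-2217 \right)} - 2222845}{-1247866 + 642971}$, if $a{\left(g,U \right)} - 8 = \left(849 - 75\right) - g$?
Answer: $\frac{2221372}{604895} \approx 3.6723$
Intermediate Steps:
$a{\left(g,U \right)} = 782 - g$ ($a{\left(g,U \right)} = 8 - \left(-774 + g\right) = 782 - g$)
$\frac{a{\left(-691,-2217 \right)} - 2222845}{-1247866 + 642971} = \frac{\left(782 - -691\right) - 2222845}{-1247866 + 642971} = \frac{\left(782 + 691\right) - 2222845}{-604895} = \left(1473 - 2222845\right) \left(- \frac{1}{604895}\right) = \left(-2221372\right) \left(- \frac{1}{604895}\right) = \frac{2221372}{604895}$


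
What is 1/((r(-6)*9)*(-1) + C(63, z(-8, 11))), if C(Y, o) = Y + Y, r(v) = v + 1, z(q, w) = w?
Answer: 1/171 ≈ 0.0058480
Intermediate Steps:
r(v) = 1 + v
C(Y, o) = 2*Y
1/((r(-6)*9)*(-1) + C(63, z(-8, 11))) = 1/(((1 - 6)*9)*(-1) + 2*63) = 1/(-5*9*(-1) + 126) = 1/(-45*(-1) + 126) = 1/(45 + 126) = 1/171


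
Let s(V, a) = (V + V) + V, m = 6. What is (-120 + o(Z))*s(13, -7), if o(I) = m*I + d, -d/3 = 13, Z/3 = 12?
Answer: 2223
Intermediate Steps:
Z = 36 (Z = 3*12 = 36)
d = -39 (d = -3*13 = -39)
o(I) = -39 + 6*I (o(I) = 6*I - 39 = -39 + 6*I)
s(V, a) = 3*V (s(V, a) = 2*V + V = 3*V)
(-120 + o(Z))*s(13, -7) = (-120 + (-39 + 6*36))*(3*13) = (-120 + (-39 + 216))*39 = (-120 + 177)*39 = 57*39 = 2223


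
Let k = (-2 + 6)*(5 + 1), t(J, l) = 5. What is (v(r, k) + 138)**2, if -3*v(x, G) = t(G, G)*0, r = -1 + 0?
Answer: 19044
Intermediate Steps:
r = -1
k = 24 (k = 4*6 = 24)
v(x, G) = 0 (v(x, G) = -5*0/3 = -1/3*0 = 0)
(v(r, k) + 138)**2 = (0 + 138)**2 = 138**2 = 19044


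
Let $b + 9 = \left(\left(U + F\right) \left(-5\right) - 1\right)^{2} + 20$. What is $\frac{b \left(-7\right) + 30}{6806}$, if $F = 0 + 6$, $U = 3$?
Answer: $- \frac{14859}{6806} \approx -2.1832$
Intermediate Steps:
$F = 6$
$b = 2127$ ($b = -9 + \left(\left(\left(3 + 6\right) \left(-5\right) - 1\right)^{2} + 20\right) = -9 + \left(\left(9 \left(-5\right) - 1\right)^{2} + 20\right) = -9 + \left(\left(-45 - 1\right)^{2} + 20\right) = -9 + \left(\left(-46\right)^{2} + 20\right) = -9 + \left(2116 + 20\right) = -9 + 2136 = 2127$)
$\frac{b \left(-7\right) + 30}{6806} = \frac{2127 \left(-7\right) + 30}{6806} = \left(-14889 + 30\right) \frac{1}{6806} = \left(-14859\right) \frac{1}{6806} = - \frac{14859}{6806}$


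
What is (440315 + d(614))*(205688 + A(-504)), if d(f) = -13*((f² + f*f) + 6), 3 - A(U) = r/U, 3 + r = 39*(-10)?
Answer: -107833695284221/56 ≈ -1.9256e+12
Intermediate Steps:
r = -393 (r = -3 + 39*(-10) = -3 - 390 = -393)
A(U) = 3 + 393/U (A(U) = 3 - (-393)/U = 3 + 393/U)
d(f) = -78 - 26*f² (d(f) = -13*((f² + f²) + 6) = -13*(2*f² + 6) = -13*(6 + 2*f²) = -78 - 26*f²)
(440315 + d(614))*(205688 + A(-504)) = (440315 + (-78 - 26*614²))*(205688 + (3 + 393/(-504))) = (440315 + (-78 - 26*376996))*(205688 + (3 + 393*(-1/504))) = (440315 + (-78 - 9801896))*(205688 + (3 - 131/168)) = (440315 - 9801974)*(205688 + 373/168) = -9361659*34555957/168 = -107833695284221/56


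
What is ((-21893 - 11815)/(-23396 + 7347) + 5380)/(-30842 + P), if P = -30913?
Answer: -3755536/43091565 ≈ -0.087152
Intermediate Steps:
((-21893 - 11815)/(-23396 + 7347) + 5380)/(-30842 + P) = ((-21893 - 11815)/(-23396 + 7347) + 5380)/(-30842 - 30913) = (-33708/(-16049) + 5380)/(-61755) = (-33708*(-1/16049) + 5380)*(-1/61755) = (33708/16049 + 5380)*(-1/61755) = (86377328/16049)*(-1/61755) = -3755536/43091565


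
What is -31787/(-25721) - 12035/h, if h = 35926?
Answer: 832427527/924052646 ≈ 0.90084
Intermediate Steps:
-31787/(-25721) - 12035/h = -31787/(-25721) - 12035/35926 = -31787*(-1/25721) - 12035*1/35926 = 31787/25721 - 12035/35926 = 832427527/924052646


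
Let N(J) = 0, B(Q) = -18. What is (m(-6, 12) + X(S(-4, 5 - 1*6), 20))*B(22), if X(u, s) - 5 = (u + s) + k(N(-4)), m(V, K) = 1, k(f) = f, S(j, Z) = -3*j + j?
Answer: -612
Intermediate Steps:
S(j, Z) = -2*j
X(u, s) = 5 + s + u (X(u, s) = 5 + ((u + s) + 0) = 5 + ((s + u) + 0) = 5 + (s + u) = 5 + s + u)
(m(-6, 12) + X(S(-4, 5 - 1*6), 20))*B(22) = (1 + (5 + 20 - 2*(-4)))*(-18) = (1 + (5 + 20 + 8))*(-18) = (1 + 33)*(-18) = 34*(-18) = -612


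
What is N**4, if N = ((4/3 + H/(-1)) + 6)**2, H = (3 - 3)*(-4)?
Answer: 54875873536/6561 ≈ 8.3640e+6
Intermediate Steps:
H = 0 (H = 0*(-4) = 0)
N = 484/9 (N = ((4/3 + 0/(-1)) + 6)**2 = ((4*(1/3) + 0*(-1)) + 6)**2 = ((4/3 + 0) + 6)**2 = (4/3 + 6)**2 = (22/3)**2 = 484/9 ≈ 53.778)
N**4 = (484/9)**4 = 54875873536/6561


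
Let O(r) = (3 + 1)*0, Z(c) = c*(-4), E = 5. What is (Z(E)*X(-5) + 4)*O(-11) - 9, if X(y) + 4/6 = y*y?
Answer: -9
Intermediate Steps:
Z(c) = -4*c
O(r) = 0 (O(r) = 4*0 = 0)
X(y) = -⅔ + y² (X(y) = -⅔ + y*y = -⅔ + y²)
(Z(E)*X(-5) + 4)*O(-11) - 9 = ((-4*5)*(-⅔ + (-5)²) + 4)*0 - 9 = (-20*(-⅔ + 25) + 4)*0 - 9 = (-20*73/3 + 4)*0 - 9 = (-1460/3 + 4)*0 - 9 = -1448/3*0 - 9 = 0 - 9 = -9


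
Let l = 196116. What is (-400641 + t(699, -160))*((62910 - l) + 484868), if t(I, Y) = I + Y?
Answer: -140700669524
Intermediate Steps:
(-400641 + t(699, -160))*((62910 - l) + 484868) = (-400641 + (699 - 160))*((62910 - 1*196116) + 484868) = (-400641 + 539)*((62910 - 196116) + 484868) = -400102*(-133206 + 484868) = -400102*351662 = -140700669524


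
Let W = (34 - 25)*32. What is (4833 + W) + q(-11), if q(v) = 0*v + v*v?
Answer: 5242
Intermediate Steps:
q(v) = v**2 (q(v) = 0 + v**2 = v**2)
W = 288 (W = 9*32 = 288)
(4833 + W) + q(-11) = (4833 + 288) + (-11)**2 = 5121 + 121 = 5242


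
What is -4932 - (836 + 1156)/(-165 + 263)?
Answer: -242664/49 ≈ -4952.3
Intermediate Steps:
-4932 - (836 + 1156)/(-165 + 263) = -4932 - 1992/98 = -4932 - 1*996/49 = -4932 - 996/49 = -242664/49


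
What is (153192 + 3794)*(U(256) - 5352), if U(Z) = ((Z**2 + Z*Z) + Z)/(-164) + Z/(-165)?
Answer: -6535963915216/6765 ≈ -9.6614e+8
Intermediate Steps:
U(Z) = -329*Z/27060 - Z**2/82 (U(Z) = ((Z**2 + Z**2) + Z)*(-1/164) + Z*(-1/165) = (2*Z**2 + Z)*(-1/164) - Z/165 = (Z + 2*Z**2)*(-1/164) - Z/165 = (-Z**2/82 - Z/164) - Z/165 = -329*Z/27060 - Z**2/82)
(153192 + 3794)*(U(256) - 5352) = (153192 + 3794)*(-1/27060*256*(329 + 330*256) - 5352) = 156986*(-1/27060*256*(329 + 84480) - 5352) = 156986*(-1/27060*256*84809 - 5352) = 156986*(-5427776/6765 - 5352) = 156986*(-41634056/6765) = -6535963915216/6765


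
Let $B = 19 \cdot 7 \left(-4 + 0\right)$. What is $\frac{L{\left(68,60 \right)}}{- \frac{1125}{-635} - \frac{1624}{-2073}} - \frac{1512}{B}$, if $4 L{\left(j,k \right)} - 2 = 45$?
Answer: $\frac{380398371}{51123148} \approx 7.4408$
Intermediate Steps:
$L{\left(j,k \right)} = \frac{47}{4}$ ($L{\left(j,k \right)} = \frac{1}{2} + \frac{1}{4} \cdot 45 = \frac{1}{2} + \frac{45}{4} = \frac{47}{4}$)
$B = -532$ ($B = 19 \cdot 7 \left(-4\right) = 19 \left(-28\right) = -532$)
$\frac{L{\left(68,60 \right)}}{- \frac{1125}{-635} - \frac{1624}{-2073}} - \frac{1512}{B} = \frac{47}{4 \left(- \frac{1125}{-635} - \frac{1624}{-2073}\right)} - \frac{1512}{-532} = \frac{47}{4 \left(\left(-1125\right) \left(- \frac{1}{635}\right) - - \frac{1624}{2073}\right)} - - \frac{54}{19} = \frac{47}{4 \left(\frac{225}{127} + \frac{1624}{2073}\right)} + \frac{54}{19} = \frac{47}{4 \cdot \frac{672673}{263271}} + \frac{54}{19} = \frac{47}{4} \cdot \frac{263271}{672673} + \frac{54}{19} = \frac{12373737}{2690692} + \frac{54}{19} = \frac{380398371}{51123148}$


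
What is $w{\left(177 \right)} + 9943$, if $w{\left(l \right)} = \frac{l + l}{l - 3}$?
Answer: $\frac{288406}{29} \approx 9945.0$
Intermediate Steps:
$w{\left(l \right)} = \frac{2 l}{-3 + l}$
$w{\left(177 \right)} + 9943 = 2 \cdot 177 \frac{1}{-3 + 177} + 9943 = 2 \cdot 177 \cdot \frac{1}{174} + 9943 = \frac{59}{29} + 9943 = \frac{288406}{29}$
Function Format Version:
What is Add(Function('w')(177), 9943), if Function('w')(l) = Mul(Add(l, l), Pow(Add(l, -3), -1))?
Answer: Rational(288406, 29) ≈ 9945.0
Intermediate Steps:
Function('w')(l) = Mul(2, l, Pow(Add(-3, l), -1)) (Function('w')(l) = Mul(Mul(2, l), Pow(Add(-3, l), -1)) = Mul(2, l, Pow(Add(-3, l), -1)))
Add(Function('w')(177), 9943) = Add(Mul(2, 177, Pow(Add(-3, 177), -1)), 9943) = Add(Mul(2, 177, Pow(174, -1)), 9943) = Add(Mul(2, 177, Rational(1, 174)), 9943) = Add(Rational(59, 29), 9943) = Rational(288406, 29)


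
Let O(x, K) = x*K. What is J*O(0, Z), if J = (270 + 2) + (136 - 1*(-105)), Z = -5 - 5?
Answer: 0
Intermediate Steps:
Z = -10
J = 513 (J = 272 + (136 + 105) = 272 + 241 = 513)
O(x, K) = K*x
J*O(0, Z) = 513*(-10*0) = 513*0 = 0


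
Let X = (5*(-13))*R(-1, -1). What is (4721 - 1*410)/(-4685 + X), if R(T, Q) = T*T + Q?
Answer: -4311/4685 ≈ -0.92017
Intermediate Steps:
R(T, Q) = Q + T² (R(T, Q) = T² + Q = Q + T²)
X = 0 (X = (5*(-13))*(-1 + (-1)²) = -65*(-1 + 1) = -65*0 = 0)
(4721 - 1*410)/(-4685 + X) = (4721 - 1*410)/(-4685 + 0) = (4721 - 410)/(-4685) = 4311*(-1/4685) = -4311/4685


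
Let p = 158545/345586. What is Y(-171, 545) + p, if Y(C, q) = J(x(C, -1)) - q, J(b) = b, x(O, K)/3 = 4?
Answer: -184038793/345586 ≈ -532.54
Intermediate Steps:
x(O, K) = 12 (x(O, K) = 3*4 = 12)
p = 158545/345586 (p = 158545*(1/345586) = 158545/345586 ≈ 0.45877)
Y(C, q) = 12 - q
Y(-171, 545) + p = (12 - 1*545) + 158545/345586 = (12 - 545) + 158545/345586 = -533 + 158545/345586 = -184038793/345586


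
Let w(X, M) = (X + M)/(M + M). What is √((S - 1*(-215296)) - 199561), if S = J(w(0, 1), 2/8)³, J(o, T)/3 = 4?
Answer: √17463 ≈ 132.15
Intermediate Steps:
w(X, M) = (M + X)/(2*M) (w(X, M) = (M + X)/((2*M)) = (M + X)*(1/(2*M)) = (M + X)/(2*M))
J(o, T) = 12 (J(o, T) = 3*4 = 12)
S = 1728 (S = 12³ = 1728)
√((S - 1*(-215296)) - 199561) = √((1728 - 1*(-215296)) - 199561) = √((1728 + 215296) - 199561) = √(217024 - 199561) = √17463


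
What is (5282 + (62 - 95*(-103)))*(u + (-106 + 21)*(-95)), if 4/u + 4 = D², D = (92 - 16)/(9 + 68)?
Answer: 182609279178/1495 ≈ 1.2215e+8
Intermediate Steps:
D = 76/77 ≈ 0.98701
u = -5929/4485 (u = 4/(-4 + (76/77)²) = 4/(-4 + 5776/5929) = 4/(-17940/5929) = 4*(-5929/17940) = -5929/4485 ≈ -1.3220)
(5282 + (62 - 95*(-103)))*(u + (-106 + 21)*(-95)) = (5282 + (62 - 95*(-103)))*(-5929/4485 + (-106 + 21)*(-95)) = (5282 + (62 + 9785))*(-5929/4485 - 85*(-95)) = (5282 + 9847)*(-5929/4485 + 8075) = 15129*(36210446/4485) = 182609279178/1495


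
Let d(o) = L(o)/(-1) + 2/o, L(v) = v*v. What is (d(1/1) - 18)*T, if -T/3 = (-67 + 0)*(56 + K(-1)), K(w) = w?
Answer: -187935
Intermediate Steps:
L(v) = v²
d(o) = -o² + 2/o (d(o) = o²/(-1) + 2/o = o²*(-1) + 2/o = -o² + 2/o)
T = 11055 (T = -3*(-67 + 0)*(56 - 1) = -(-201)*55 = -3*(-3685) = 11055)
(d(1/1) - 18)*T = ((2 - (1/1)³)/((1/1)) - 18)*11055 = ((2 - (1*1)³)/((1*1)) - 18)*11055 = ((2 - 1*1³)/1 - 18)*11055 = (1*(2 - 1*1) - 18)*11055 = (1*(2 - 1) - 18)*11055 = (1*1 - 18)*11055 = (1 - 18)*11055 = -17*11055 = -187935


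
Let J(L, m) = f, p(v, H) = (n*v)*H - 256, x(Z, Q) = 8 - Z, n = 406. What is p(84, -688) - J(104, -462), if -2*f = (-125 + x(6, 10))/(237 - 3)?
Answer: -3660354089/156 ≈ -2.3464e+7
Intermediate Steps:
p(v, H) = -256 + 406*H*v (p(v, H) = (406*v)*H - 256 = 406*H*v - 256 = -256 + 406*H*v)
f = 41/156 (f = -(-125 + (8 - 1*6))/(2*(237 - 3)) = -(-125 + (8 - 6))/(2*234) = -(-125 + 2)/(2*234) = -(-123)/(2*234) = -½*(-41/78) = 41/156 ≈ 0.26282)
J(L, m) = 41/156
p(84, -688) - J(104, -462) = (-256 + 406*(-688)*84) - 1*41/156 = (-256 - 23463552) - 41/156 = -23463808 - 41/156 = -3660354089/156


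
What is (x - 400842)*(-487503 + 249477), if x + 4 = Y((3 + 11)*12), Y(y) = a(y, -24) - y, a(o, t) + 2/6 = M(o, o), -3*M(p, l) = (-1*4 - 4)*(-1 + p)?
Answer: 95345836794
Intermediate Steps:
M(p, l) = -8/3 + 8*p/3 (M(p, l) = -(-1*4 - 4)*(-1 + p)/3 = -(-4 - 4)*(-1 + p)/3 = -(-8)*(-1 + p)/3 = -(8 - 8*p)/3 = -8/3 + 8*p/3)
a(o, t) = -3 + 8*o/3 (a(o, t) = -⅓ + (-8/3 + 8*o/3) = -3 + 8*o/3)
Y(y) = -3 + 5*y/3 (Y(y) = (-3 + 8*y/3) - y = -3 + 5*y/3)
x = 273 (x = -4 + (-3 + 5*((3 + 11)*12)/3) = -4 + (-3 + 5*(14*12)/3) = -4 + (-3 + (5/3)*168) = -4 + (-3 + 280) = -4 + 277 = 273)
(x - 400842)*(-487503 + 249477) = (273 - 400842)*(-487503 + 249477) = -400569*(-238026) = 95345836794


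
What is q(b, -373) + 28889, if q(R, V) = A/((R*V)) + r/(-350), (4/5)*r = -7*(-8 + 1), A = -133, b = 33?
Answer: 14223707197/492360 ≈ 28889.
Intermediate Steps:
r = 245/4 (r = 5*(-7*(-8 + 1))/4 = 5*(-7*(-7))/4 = (5/4)*49 = 245/4 ≈ 61.250)
q(R, V) = -7/40 - 133/(R*V) (q(R, V) = -133*1/(R*V) + (245/4)/(-350) = -133/(R*V) + (245/4)*(-1/350) = -133/(R*V) - 7/40 = -7/40 - 133/(R*V))
q(b, -373) + 28889 = (-7/40 - 133/(33*(-373))) + 28889 = (-7/40 - 133*1/33*(-1/373)) + 28889 = (-7/40 + 133/12309) + 28889 = -80843/492360 + 28889 = 14223707197/492360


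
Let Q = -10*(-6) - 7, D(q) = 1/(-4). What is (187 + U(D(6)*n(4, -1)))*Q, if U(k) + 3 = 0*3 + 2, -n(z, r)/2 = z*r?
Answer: 9858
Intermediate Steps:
D(q) = -¼
n(z, r) = -2*r*z (n(z, r) = -2*z*r = -2*r*z)
U(k) = -1 (U(k) = -3 + (0*3 + 2) = -3 + (0 + 2) = -3 + 2 = -1)
Q = 53 (Q = 60 - 7 = 53)
(187 + U(D(6)*n(4, -1)))*Q = (187 - 1)*53 = 186*53 = 9858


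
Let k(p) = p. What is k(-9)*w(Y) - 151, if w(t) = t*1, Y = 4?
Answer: -187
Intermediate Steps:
w(t) = t
k(-9)*w(Y) - 151 = -9*4 - 151 = -36 - 151 = -187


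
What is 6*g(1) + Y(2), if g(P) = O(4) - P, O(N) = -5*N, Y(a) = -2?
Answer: -128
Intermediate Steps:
g(P) = -20 - P (g(P) = -5*4 - P = -20 - P)
6*g(1) + Y(2) = 6*(-20 - 1*1) - 2 = 6*(-20 - 1) - 2 = 6*(-21) - 2 = -126 - 2 = -128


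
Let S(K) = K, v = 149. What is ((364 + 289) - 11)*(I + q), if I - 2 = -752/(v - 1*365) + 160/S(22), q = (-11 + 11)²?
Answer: 810632/99 ≈ 8188.2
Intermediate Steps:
q = 0 (q = 0² = 0)
I = 3788/297 (I = 2 + (-752/(149 - 1*365) + 160/22) = 2 + (-752/(149 - 365) + 160*(1/22)) = 2 + (-752/(-216) + 80/11) = 2 + (-752*(-1/216) + 80/11) = 2 + (94/27 + 80/11) = 2 + 3194/297 = 3788/297 ≈ 12.754)
((364 + 289) - 11)*(I + q) = ((364 + 289) - 11)*(3788/297 + 0) = (653 - 11)*(3788/297) = 642*(3788/297) = 810632/99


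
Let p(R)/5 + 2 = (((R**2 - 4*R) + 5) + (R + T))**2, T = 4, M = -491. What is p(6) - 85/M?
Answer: 1784870/491 ≈ 3635.2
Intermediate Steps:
p(R) = -10 + 5*(9 + R**2 - 3*R)**2 (p(R) = -10 + 5*(((R**2 - 4*R) + 5) + (R + 4))**2 = -10 + 5*((5 + R**2 - 4*R) + (4 + R))**2 = -10 + 5*(9 + R**2 - 3*R)**2)
p(6) - 85/M = (-10 + 5*(9 + 6**2 - 3*6)**2) - 85/(-491) = (-10 + 5*(9 + 36 - 18)**2) - 85*(-1)/491 = (-10 + 5*27**2) - 1*(-85/491) = (-10 + 5*729) + 85/491 = (-10 + 3645) + 85/491 = 3635 + 85/491 = 1784870/491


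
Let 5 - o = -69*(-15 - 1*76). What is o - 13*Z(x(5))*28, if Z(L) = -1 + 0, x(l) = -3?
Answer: -5910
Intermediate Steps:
Z(L) = -1
o = -6274 (o = 5 - (-69)*(-15 - 1*76) = 5 - (-69)*(-15 - 76) = 5 - (-69)*(-91) = 5 - 1*6279 = 5 - 6279 = -6274)
o - 13*Z(x(5))*28 = -6274 - 13*(-1)*28 = -6274 + 13*28 = -6274 + 364 = -5910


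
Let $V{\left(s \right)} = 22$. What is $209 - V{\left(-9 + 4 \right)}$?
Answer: $187$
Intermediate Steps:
$209 - V{\left(-9 + 4 \right)} = 209 - 22 = 187$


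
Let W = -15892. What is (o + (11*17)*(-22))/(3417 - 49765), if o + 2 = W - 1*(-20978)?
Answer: -485/23174 ≈ -0.020929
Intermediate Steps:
o = 5084 (o = -2 + (-15892 - 1*(-20978)) = -2 + (-15892 + 20978) = -2 + 5086 = 5084)
(o + (11*17)*(-22))/(3417 - 49765) = (5084 + (11*17)*(-22))/(3417 - 49765) = (5084 + 187*(-22))/(-46348) = (5084 - 4114)*(-1/46348) = 970*(-1/46348) = -485/23174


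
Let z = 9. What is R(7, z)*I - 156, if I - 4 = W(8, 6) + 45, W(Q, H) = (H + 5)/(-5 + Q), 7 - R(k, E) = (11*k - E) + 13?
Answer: -12160/3 ≈ -4053.3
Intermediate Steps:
R(k, E) = -6 + E - 11*k (R(k, E) = 7 - ((11*k - E) + 13) = 7 - ((-E + 11*k) + 13) = 7 - (13 - E + 11*k) = 7 + (-13 + E - 11*k) = -6 + E - 11*k)
W(Q, H) = (5 + H)/(-5 + Q)
I = 158/3 (I = 4 + ((5 + 6)/(-5 + 8) + 45) = 4 + (11/3 + 45) = 4 + 146/3 = 158/3 ≈ 52.667)
R(7, z)*I - 156 = (-6 + 9 - 11*7)*(158/3) - 156 = (-6 + 9 - 77)*(158/3) - 156 = -74*158/3 - 156 = -11692/3 - 156 = -12160/3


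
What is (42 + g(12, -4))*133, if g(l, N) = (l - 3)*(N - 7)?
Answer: -7581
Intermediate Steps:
g(l, N) = (-7 + N)*(-3 + l) (g(l, N) = (-3 + l)*(-7 + N) = (-7 + N)*(-3 + l))
(42 + g(12, -4))*133 = (42 + (21 - 7*12 - 3*(-4) - 4*12))*133 = (42 + (21 - 84 + 12 - 48))*133 = (42 - 99)*133 = -57*133 = -7581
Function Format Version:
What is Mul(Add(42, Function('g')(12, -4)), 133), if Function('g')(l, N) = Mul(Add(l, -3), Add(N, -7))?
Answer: -7581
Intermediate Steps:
Function('g')(l, N) = Mul(Add(-7, N), Add(-3, l)) (Function('g')(l, N) = Mul(Add(-3, l), Add(-7, N)) = Mul(Add(-7, N), Add(-3, l)))
Mul(Add(42, Function('g')(12, -4)), 133) = Mul(Add(42, Add(21, Mul(-7, 12), Mul(-3, -4), Mul(-4, 12))), 133) = Mul(Add(42, Add(21, -84, 12, -48)), 133) = Mul(Add(42, -99), 133) = Mul(-57, 133) = -7581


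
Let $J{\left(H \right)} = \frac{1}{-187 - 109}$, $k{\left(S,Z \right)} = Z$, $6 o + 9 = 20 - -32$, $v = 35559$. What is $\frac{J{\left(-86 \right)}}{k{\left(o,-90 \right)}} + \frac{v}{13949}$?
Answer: $\frac{25602857}{10043280} \approx 2.5493$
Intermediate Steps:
$o = \frac{43}{6}$ ($o = - \frac{3}{2} + \frac{20 - -32}{6} = - \frac{3}{2} + \frac{20 + 32}{6} = - \frac{3}{2} + \frac{1}{6} \cdot 52 = - \frac{3}{2} + \frac{26}{3} = \frac{43}{6} \approx 7.1667$)
$J{\left(H \right)} = - \frac{1}{296}$ ($J{\left(H \right)} = \frac{1}{-296} = - \frac{1}{296}$)
$\frac{J{\left(-86 \right)}}{k{\left(o,-90 \right)}} + \frac{v}{13949} = - \frac{1}{296 \left(-90\right)} + \frac{35559}{13949} = \left(- \frac{1}{296}\right) \left(- \frac{1}{90}\right) + 35559 \cdot \frac{1}{13949} = \frac{1}{26640} + \frac{35559}{13949} = \frac{25602857}{10043280}$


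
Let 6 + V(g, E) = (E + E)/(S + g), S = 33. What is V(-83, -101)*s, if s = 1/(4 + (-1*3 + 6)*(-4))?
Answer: 49/200 ≈ 0.24500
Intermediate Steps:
V(g, E) = -6 + 2*E/(33 + g) (V(g, E) = -6 + (E + E)/(33 + g) = -6 + (2*E)/(33 + g) = -6 + 2*E/(33 + g))
s = -1/8 (s = 1/(4 + (-3 + 6)*(-4)) = 1/(4 + 3*(-4)) = 1/(4 - 12) = 1/(-8) = -1/8 ≈ -0.12500)
V(-83, -101)*s = (2*(-99 - 101 - 3*(-83))/(33 - 83))*(-1/8) = (2*(-99 - 101 + 249)/(-50))*(-1/8) = (2*(-1/50)*49)*(-1/8) = -49/25*(-1/8) = 49/200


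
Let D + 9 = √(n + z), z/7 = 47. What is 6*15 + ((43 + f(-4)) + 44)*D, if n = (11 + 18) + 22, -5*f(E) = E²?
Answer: -3321/5 + 838*√95/5 ≈ 969.36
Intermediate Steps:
z = 329 (z = 7*47 = 329)
f(E) = -E²/5
n = 51 (n = 29 + 22 = 51)
D = -9 + 2*√95 (D = -9 + √(51 + 329) = -9 + √380 = -9 + 2*√95 ≈ 10.494)
6*15 + ((43 + f(-4)) + 44)*D = 6*15 + ((43 - ⅕*(-4)²) + 44)*(-9 + 2*√95) = 90 + ((43 - ⅕*16) + 44)*(-9 + 2*√95) = 90 + ((43 - 16/5) + 44)*(-9 + 2*√95) = 90 + (199/5 + 44)*(-9 + 2*√95) = 90 + 419*(-9 + 2*√95)/5 = 90 + (-3771/5 + 838*√95/5) = -3321/5 + 838*√95/5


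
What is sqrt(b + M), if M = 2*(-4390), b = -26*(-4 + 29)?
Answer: I*sqrt(9430) ≈ 97.108*I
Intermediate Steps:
b = -650 (b = -26*25 = -650)
M = -8780
sqrt(b + M) = sqrt(-650 - 8780) = sqrt(-9430) = I*sqrt(9430)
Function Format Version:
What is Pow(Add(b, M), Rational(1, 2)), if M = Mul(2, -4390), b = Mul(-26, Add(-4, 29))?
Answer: Mul(I, Pow(9430, Rational(1, 2))) ≈ Mul(97.108, I)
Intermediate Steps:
b = -650 (b = Mul(-26, 25) = -650)
M = -8780
Pow(Add(b, M), Rational(1, 2)) = Pow(Add(-650, -8780), Rational(1, 2)) = Pow(-9430, Rational(1, 2)) = Mul(I, Pow(9430, Rational(1, 2)))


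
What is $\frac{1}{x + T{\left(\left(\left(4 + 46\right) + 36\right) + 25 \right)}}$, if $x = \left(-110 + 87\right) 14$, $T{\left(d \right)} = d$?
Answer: $- \frac{1}{211} \approx -0.0047393$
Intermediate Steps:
$x = -322$ ($x = \left(-23\right) 14 = -322$)
$\frac{1}{x + T{\left(\left(\left(4 + 46\right) + 36\right) + 25 \right)}} = \frac{1}{-322 + \left(\left(\left(4 + 46\right) + 36\right) + 25\right)} = \frac{1}{-322 + \left(\left(50 + 36\right) + 25\right)} = \frac{1}{-322 + \left(86 + 25\right)} = \frac{1}{-322 + 111} = \frac{1}{-211} = - \frac{1}{211}$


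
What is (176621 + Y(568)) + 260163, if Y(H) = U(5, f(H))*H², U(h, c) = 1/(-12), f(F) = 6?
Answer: 1229696/3 ≈ 4.0990e+5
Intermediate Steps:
U(h, c) = -1/12
Y(H) = -H²/12
(176621 + Y(568)) + 260163 = (176621 - 1/12*568²) + 260163 = (176621 - 1/12*322624) + 260163 = (176621 - 80656/3) + 260163 = 449207/3 + 260163 = 1229696/3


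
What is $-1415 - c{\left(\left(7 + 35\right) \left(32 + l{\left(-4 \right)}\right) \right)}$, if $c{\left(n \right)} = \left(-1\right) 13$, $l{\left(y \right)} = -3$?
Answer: $-1402$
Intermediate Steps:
$c{\left(n \right)} = -13$
$-1415 - c{\left(\left(7 + 35\right) \left(32 + l{\left(-4 \right)}\right) \right)} = -1415 - -13 = -1415 + 13 = -1402$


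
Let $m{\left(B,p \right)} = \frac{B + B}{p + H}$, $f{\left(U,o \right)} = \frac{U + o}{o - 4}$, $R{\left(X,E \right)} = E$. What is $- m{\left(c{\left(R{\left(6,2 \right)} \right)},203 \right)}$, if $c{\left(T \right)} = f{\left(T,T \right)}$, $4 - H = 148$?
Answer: $\frac{4}{59} \approx 0.067797$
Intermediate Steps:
$H = -144$ ($H = 4 - 148 = -144$)
$f{\left(U,o \right)} = \frac{U + o}{-4 + o}$
$c{\left(T \right)} = \frac{2 T}{-4 + T}$ ($c{\left(T \right)} = \frac{T + T}{-4 + T} = \frac{2 T}{-4 + T}$)
$m{\left(B,p \right)} = \frac{2 B}{-144 + p}$ ($m{\left(B,p \right)} = \frac{B + B}{p - 144} = \frac{2 B}{-144 + p}$)
$- m{\left(c{\left(R{\left(6,2 \right)} \right)},203 \right)} = - \frac{2 \cdot 2 \cdot 2 \frac{1}{-4 + 2}}{-144 + 203} = - \frac{2 \cdot 2 \cdot 2 \frac{1}{-2}}{59} = - \frac{2 \cdot 2 \cdot 2 \left(- \frac{1}{2}\right)}{59} = - \frac{2 \left(-2\right)}{59} = \left(-1\right) \left(- \frac{4}{59}\right) = \frac{4}{59}$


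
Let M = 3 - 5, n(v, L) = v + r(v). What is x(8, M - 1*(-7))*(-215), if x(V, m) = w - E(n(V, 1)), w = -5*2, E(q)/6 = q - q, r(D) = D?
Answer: 2150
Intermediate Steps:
n(v, L) = 2*v (n(v, L) = v + v = 2*v)
M = -2
E(q) = 0 (E(q) = 6*(q - q) = 6*0 = 0)
w = -10
x(V, m) = -10 (x(V, m) = -10 - 1*0 = -10 + 0 = -10)
x(8, M - 1*(-7))*(-215) = -10*(-215) = 2150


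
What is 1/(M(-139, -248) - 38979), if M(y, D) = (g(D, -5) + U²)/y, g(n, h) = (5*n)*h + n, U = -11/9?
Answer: -11259/439346794 ≈ -2.5627e-5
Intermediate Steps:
U = -11/9 (U = -11*⅑ = -11/9 ≈ -1.2222)
g(n, h) = n + 5*h*n (g(n, h) = 5*h*n + n = n + 5*h*n)
M(y, D) = (121/81 - 24*D)/y (M(y, D) = (D*(1 + 5*(-5)) + (-11/9)²)/y = (D*(1 - 25) + 121/81)/y = (D*(-24) + 121/81)/y = (-24*D + 121/81)/y = (121/81 - 24*D)/y)
1/(M(-139, -248) - 38979) = 1/((1/81)*(121 - 1944*(-248))/(-139) - 38979) = 1/((1/81)*(-1/139)*(121 + 482112) - 38979) = 1/((1/81)*(-1/139)*482233 - 38979) = 1/(-482233/11259 - 38979) = 1/(-439346794/11259) = -11259/439346794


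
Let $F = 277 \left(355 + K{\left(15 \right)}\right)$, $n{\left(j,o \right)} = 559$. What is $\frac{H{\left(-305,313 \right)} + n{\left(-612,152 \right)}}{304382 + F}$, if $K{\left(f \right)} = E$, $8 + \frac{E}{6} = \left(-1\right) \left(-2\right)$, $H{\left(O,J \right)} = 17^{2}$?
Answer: $\frac{848}{392745} \approx 0.0021592$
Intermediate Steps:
$H{\left(O,J \right)} = 289$
$E = -36$ ($E = -48 + 6 \left(\left(-1\right) \left(-2\right)\right) = -48 + 6 \cdot 2 = -48 + 12 = -36$)
$K{\left(f \right)} = -36$
$F = 88363$ ($F = 277 \left(355 - 36\right) = 277 \cdot 319 = 88363$)
$\frac{H{\left(-305,313 \right)} + n{\left(-612,152 \right)}}{304382 + F} = \frac{289 + 559}{304382 + 88363} = \frac{848}{392745}$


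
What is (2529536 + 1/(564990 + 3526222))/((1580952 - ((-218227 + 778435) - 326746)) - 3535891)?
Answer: -3449622679211/2984404144004 ≈ -1.1559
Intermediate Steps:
(2529536 + 1/(564990 + 3526222))/((1580952 - ((-218227 + 778435) - 326746)) - 3535891) = (2529536 + 1/4091212)/((1580952 - (560208 - 326746)) - 3535891) = (2529536 + 1/4091212)/((1580952 - 1*233462) - 3535891) = 10348868037633/(4091212*((1580952 - 233462) - 3535891)) = 10348868037633/(4091212*(1347490 - 3535891)) = (10348868037633/4091212)/(-2188401) = (10348868037633/4091212)*(-1/2188401) = -3449622679211/2984404144004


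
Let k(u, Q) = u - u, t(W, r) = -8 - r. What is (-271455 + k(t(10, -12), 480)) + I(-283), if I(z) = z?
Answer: -271738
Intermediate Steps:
k(u, Q) = 0
(-271455 + k(t(10, -12), 480)) + I(-283) = (-271455 + 0) - 283 = -271455 - 283 = -271738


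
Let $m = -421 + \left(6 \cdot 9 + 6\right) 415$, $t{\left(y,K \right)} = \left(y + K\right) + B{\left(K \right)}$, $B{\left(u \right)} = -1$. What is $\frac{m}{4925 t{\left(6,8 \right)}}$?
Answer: $\frac{1883}{4925} \approx 0.38234$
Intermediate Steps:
$t{\left(y,K \right)} = -1 + K + y$ ($t{\left(y,K \right)} = \left(y + K\right) - 1 = \left(K + y\right) - 1 = -1 + K + y$)
$m = 24479$ ($m = -421 + \left(54 + 6\right) 415 = -421 + 60 \cdot 415 = -421 + 24900 = 24479$)
$\frac{m}{4925 t{\left(6,8 \right)}} = \frac{24479}{4925 \left(-1 + 8 + 6\right)} = \frac{24479}{4925 \cdot 13} = \frac{24479}{64025} = 24479 \cdot \frac{1}{64025} = \frac{1883}{4925}$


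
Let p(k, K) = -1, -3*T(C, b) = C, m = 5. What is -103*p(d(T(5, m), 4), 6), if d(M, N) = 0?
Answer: 103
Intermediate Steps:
T(C, b) = -C/3
-103*p(d(T(5, m), 4), 6) = -103*(-1) = 103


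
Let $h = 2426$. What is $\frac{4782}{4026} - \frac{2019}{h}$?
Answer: $\frac{578773}{1627846} \approx 0.35555$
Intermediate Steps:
$\frac{4782}{4026} - \frac{2019}{h} = \frac{4782}{4026} - \frac{2019}{2426} = 4782 \cdot \frac{1}{4026} - \frac{2019}{2426} = \frac{797}{671} - \frac{2019}{2426} = \frac{578773}{1627846}$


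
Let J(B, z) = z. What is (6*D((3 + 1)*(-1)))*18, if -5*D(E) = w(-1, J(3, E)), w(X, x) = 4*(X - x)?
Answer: -1296/5 ≈ -259.20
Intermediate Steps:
w(X, x) = -4*x + 4*X
D(E) = 4/5 + 4*E/5 (D(E) = -(-4*E + 4*(-1))/5 = -(-4*E - 4)/5 = -(-4 - 4*E)/5 = 4/5 + 4*E/5)
(6*D((3 + 1)*(-1)))*18 = (6*(4/5 + 4*((3 + 1)*(-1))/5))*18 = (6*(4/5 + 4*(4*(-1))/5))*18 = (6*(4/5 + (4/5)*(-4)))*18 = (6*(4/5 - 16/5))*18 = (6*(-12/5))*18 = -72/5*18 = -1296/5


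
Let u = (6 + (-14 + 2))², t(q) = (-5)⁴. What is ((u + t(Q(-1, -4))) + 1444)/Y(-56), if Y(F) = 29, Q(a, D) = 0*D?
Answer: 2105/29 ≈ 72.586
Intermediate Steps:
Q(a, D) = 0
t(q) = 625
u = 36 (u = (6 - 12)² = (-6)² = 36)
((u + t(Q(-1, -4))) + 1444)/Y(-56) = ((36 + 625) + 1444)/29 = (661 + 1444)*(1/29) = 2105*(1/29) = 2105/29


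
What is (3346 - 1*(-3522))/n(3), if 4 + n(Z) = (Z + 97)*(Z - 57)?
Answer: -1717/1351 ≈ -1.2709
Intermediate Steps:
n(Z) = -4 + (-57 + Z)*(97 + Z) (n(Z) = -4 + (Z + 97)*(Z - 57) = -4 + (97 + Z)*(-57 + Z) = -4 + (-57 + Z)*(97 + Z))
(3346 - 1*(-3522))/n(3) = (3346 - 1*(-3522))/(-5533 + 3² + 40*3) = (3346 + 3522)/(-5533 + 9 + 120) = 6868/(-5404) = 6868*(-1/5404) = -1717/1351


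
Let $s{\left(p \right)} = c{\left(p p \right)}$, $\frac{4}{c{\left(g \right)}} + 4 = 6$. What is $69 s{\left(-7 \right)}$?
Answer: $138$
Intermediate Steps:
$c{\left(g \right)} = 2$ ($c{\left(g \right)} = \frac{4}{-4 + 6} = \frac{4}{2} = 4 \cdot \frac{1}{2} = 2$)
$s{\left(p \right)} = 2$
$69 s{\left(-7 \right)} = 69 \cdot 2 = 138$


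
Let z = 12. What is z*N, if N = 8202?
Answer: 98424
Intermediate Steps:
z*N = 12*8202 = 98424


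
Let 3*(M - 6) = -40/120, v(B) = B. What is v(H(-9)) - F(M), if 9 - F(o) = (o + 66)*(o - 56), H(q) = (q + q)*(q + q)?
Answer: -266282/81 ≈ -3287.4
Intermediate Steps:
H(q) = 4*q**2 (H(q) = (2*q)*(2*q) = 4*q**2)
M = 53/9 (M = 6 + (-40/120)/3 = 6 + (-40*1/120)/3 = 6 + (1/3)*(-1/3) = 6 - 1/9 = 53/9 ≈ 5.8889)
F(o) = 9 - (-56 + o)*(66 + o) (F(o) = 9 - (o + 66)*(o - 56) = 9 - (66 + o)*(-56 + o) = 9 - (-56 + o)*(66 + o))
v(H(-9)) - F(M) = 4*(-9)**2 - (3705 - (53/9)**2 - 10*53/9) = 4*81 - (3705 - 1*2809/81 - 530/9) = 324 - (3705 - 2809/81 - 530/9) = 324 - 1*292526/81 = 324 - 292526/81 = -266282/81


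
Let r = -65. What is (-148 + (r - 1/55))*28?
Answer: -328048/55 ≈ -5964.5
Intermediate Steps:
(-148 + (r - 1/55))*28 = (-148 + (-65 - 1/55))*28 = (-148 - 3576/55)*28 = -11716/55*28 = -328048/55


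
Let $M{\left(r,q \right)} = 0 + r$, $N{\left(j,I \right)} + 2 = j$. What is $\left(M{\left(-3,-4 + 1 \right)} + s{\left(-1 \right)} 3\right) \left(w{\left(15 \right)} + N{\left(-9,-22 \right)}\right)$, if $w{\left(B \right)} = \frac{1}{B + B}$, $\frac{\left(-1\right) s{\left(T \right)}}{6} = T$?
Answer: $- \frac{329}{2} \approx -164.5$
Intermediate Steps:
$N{\left(j,I \right)} = -2 + j$
$s{\left(T \right)} = - 6 T$
$w{\left(B \right)} = \frac{1}{2 B}$
$M{\left(r,q \right)} = r$
$\left(M{\left(-3,-4 + 1 \right)} + s{\left(-1 \right)} 3\right) \left(w{\left(15 \right)} + N{\left(-9,-22 \right)}\right) = \left(-3 + \left(-6\right) \left(-1\right) 3\right) \left(\frac{1}{2 \cdot 15} - 11\right) = \left(-3 + 6 \cdot 3\right) \left(\frac{1}{2} \cdot \frac{1}{15} - 11\right) = \left(-3 + 18\right) \left(\frac{1}{30} - 11\right) = 15 \left(- \frac{329}{30}\right) = - \frac{329}{2}$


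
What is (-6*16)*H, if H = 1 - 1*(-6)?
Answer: -672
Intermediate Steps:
H = 7 (H = 1 + 6 = 7)
(-6*16)*H = -6*16*7 = -96*7 = -672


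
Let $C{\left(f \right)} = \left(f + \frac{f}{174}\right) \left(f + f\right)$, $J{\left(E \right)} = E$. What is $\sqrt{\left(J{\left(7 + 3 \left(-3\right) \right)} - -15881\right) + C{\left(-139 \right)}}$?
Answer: $\frac{2 \sqrt{103587594}}{87} \approx 233.97$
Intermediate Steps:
$C{\left(f \right)} = \frac{175 f^{2}}{87}$ ($C{\left(f \right)} = \left(f + f \frac{1}{174}\right) 2 f = \left(f + \frac{f}{174}\right) 2 f = \frac{175 f}{174} \cdot 2 f = \frac{175 f^{2}}{87}$)
$\sqrt{\left(J{\left(7 + 3 \left(-3\right) \right)} - -15881\right) + C{\left(-139 \right)}} = \sqrt{\left(\left(7 + 3 \left(-3\right)\right) - -15881\right) + \frac{175 \left(-139\right)^{2}}{87}} = \sqrt{\left(\left(7 - 9\right) + 15881\right) + \frac{175}{87} \cdot 19321} = \sqrt{\left(-2 + 15881\right) + \frac{3381175}{87}} = \sqrt{15879 + \frac{3381175}{87}} = \sqrt{\frac{4762648}{87}} = \frac{2 \sqrt{103587594}}{87}$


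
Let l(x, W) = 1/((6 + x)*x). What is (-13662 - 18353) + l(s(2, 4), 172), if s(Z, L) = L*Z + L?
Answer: -6915239/216 ≈ -32015.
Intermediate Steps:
s(Z, L) = L + L*Z
l(x, W) = 1/(x*(6 + x))
(-13662 - 18353) + l(s(2, 4), 172) = (-13662 - 18353) + 1/(((4*(1 + 2)))*(6 + 4*(1 + 2))) = -32015 + 1/(((4*3))*(6 + 4*3)) = -32015 + 1/(12*(6 + 12)) = -32015 + (1/12)/18 = -32015 + (1/12)*(1/18) = -32015 + 1/216 = -6915239/216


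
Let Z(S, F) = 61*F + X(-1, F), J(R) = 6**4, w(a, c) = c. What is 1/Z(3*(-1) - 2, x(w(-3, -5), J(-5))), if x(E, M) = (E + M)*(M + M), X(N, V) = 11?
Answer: 1/204122603 ≈ 4.8990e-9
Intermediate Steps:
J(R) = 1296
x(E, M) = 2*M*(E + M) (x(E, M) = (E + M)*(2*M) = 2*M*(E + M))
Z(S, F) = 11 + 61*F (Z(S, F) = 61*F + 11 = 11 + 61*F)
1/Z(3*(-1) - 2, x(w(-3, -5), J(-5))) = 1/(11 + 61*(2*1296*(-5 + 1296))) = 1/(11 + 61*(2*1296*1291)) = 1/(11 + 61*3346272) = 1/(11 + 204122592) = 1/204122603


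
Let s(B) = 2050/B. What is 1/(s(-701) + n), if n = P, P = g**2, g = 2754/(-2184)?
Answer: -92879696/123929419 ≈ -0.74946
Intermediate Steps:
g = -459/364 (g = 2754*(-1/2184) = -459/364 ≈ -1.2610)
P = 210681/132496 (P = (-459/364)**2 = 210681/132496 ≈ 1.5901)
n = 210681/132496 ≈ 1.5901
1/(s(-701) + n) = 1/(2050/(-701) + 210681/132496) = 1/(2050*(-1/701) + 210681/132496) = 1/(-2050/701 + 210681/132496) = 1/(-123929419/92879696) = -92879696/123929419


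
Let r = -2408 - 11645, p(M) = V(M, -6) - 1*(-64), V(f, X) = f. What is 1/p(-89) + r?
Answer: -351326/25 ≈ -14053.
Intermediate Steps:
p(M) = 64 + M (p(M) = M - 1*(-64) = M + 64 = 64 + M)
r = -14053
1/p(-89) + r = 1/(64 - 89) - 14053 = 1/(-25) - 14053 = -1/25 - 14053 = -351326/25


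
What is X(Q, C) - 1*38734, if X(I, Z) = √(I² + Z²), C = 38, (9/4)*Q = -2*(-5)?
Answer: -38734 + 2*√29641/9 ≈ -38696.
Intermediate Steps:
Q = 40/9 (Q = 4*(-2*(-5))/9 = (4/9)*10 = 40/9 ≈ 4.4444)
X(Q, C) - 1*38734 = √((40/9)² + 38²) - 1*38734 = √(1600/81 + 1444) - 38734 = √(118564/81) - 38734 = 2*√29641/9 - 38734 = -38734 + 2*√29641/9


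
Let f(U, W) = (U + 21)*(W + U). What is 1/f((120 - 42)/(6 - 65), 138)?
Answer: 3481/9362304 ≈ 0.00037181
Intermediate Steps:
f(U, W) = (21 + U)*(U + W)
1/f((120 - 42)/(6 - 65), 138) = 1/(((120 - 42)/(6 - 65))² + 21*((120 - 42)/(6 - 65)) + 21*138 + ((120 - 42)/(6 - 65))*138) = 1/((78/(-59))² + 21*(78/(-59)) + 2898 + (78/(-59))*138) = 1/((78*(-1/59))² + 21*(78*(-1/59)) + 2898 + (78*(-1/59))*138) = 1/((-78/59)² + 21*(-78/59) + 2898 - 78/59*138) = 1/(6084/3481 - 1638/59 + 2898 - 10764/59) = 1/(9362304/3481) = 3481/9362304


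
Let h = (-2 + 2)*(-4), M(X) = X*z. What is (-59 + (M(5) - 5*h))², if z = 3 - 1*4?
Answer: 4096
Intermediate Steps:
z = -1 (z = 3 - 4 = -1)
M(X) = -X (M(X) = X*(-1) = -X)
h = 0 (h = 0*(-4) = 0)
(-59 + (M(5) - 5*h))² = (-59 + (-1*5 - 5*0))² = (-59 + (-5 + 0))² = (-59 - 5)² = (-64)² = 4096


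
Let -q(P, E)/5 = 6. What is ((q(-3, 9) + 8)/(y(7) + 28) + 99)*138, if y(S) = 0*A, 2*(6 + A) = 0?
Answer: 94875/7 ≈ 13554.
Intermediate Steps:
A = -6 (A = -6 + (1/2)*0 = -6 + 0 = -6)
q(P, E) = -30 (q(P, E) = -5*6 = -30)
y(S) = 0 (y(S) = 0*(-6) = 0)
((q(-3, 9) + 8)/(y(7) + 28) + 99)*138 = ((-30 + 8)/(0 + 28) + 99)*138 = (-22/28 + 99)*138 = (-22*1/28 + 99)*138 = (-11/14 + 99)*138 = (1375/14)*138 = 94875/7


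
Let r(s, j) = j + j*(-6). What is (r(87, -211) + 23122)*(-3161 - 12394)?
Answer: -376073235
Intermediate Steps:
r(s, j) = -5*j (r(s, j) = j - 6*j = -5*j)
(r(87, -211) + 23122)*(-3161 - 12394) = (-5*(-211) + 23122)*(-3161 - 12394) = (1055 + 23122)*(-15555) = 24177*(-15555) = -376073235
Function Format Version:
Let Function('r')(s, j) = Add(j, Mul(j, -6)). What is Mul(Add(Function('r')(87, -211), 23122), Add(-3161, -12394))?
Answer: -376073235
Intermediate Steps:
Function('r')(s, j) = Mul(-5, j) (Function('r')(s, j) = Add(j, Mul(-6, j)) = Mul(-5, j))
Mul(Add(Function('r')(87, -211), 23122), Add(-3161, -12394)) = Mul(Add(Mul(-5, -211), 23122), Add(-3161, -12394)) = Mul(Add(1055, 23122), -15555) = Mul(24177, -15555) = -376073235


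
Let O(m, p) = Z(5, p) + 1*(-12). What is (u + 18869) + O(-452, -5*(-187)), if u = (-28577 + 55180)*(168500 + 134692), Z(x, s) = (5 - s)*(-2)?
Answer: 8065837493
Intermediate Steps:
Z(x, s) = -10 + 2*s
u = 8065816776 (u = 26603*303192 = 8065816776)
O(m, p) = -22 + 2*p (O(m, p) = (-10 + 2*p) + 1*(-12) = (-10 + 2*p) - 12 = -22 + 2*p)
(u + 18869) + O(-452, -5*(-187)) = (8065816776 + 18869) + (-22 + 2*(-5*(-187))) = 8065835645 + (-22 + 2*935) = 8065835645 + (-22 + 1870) = 8065835645 + 1848 = 8065837493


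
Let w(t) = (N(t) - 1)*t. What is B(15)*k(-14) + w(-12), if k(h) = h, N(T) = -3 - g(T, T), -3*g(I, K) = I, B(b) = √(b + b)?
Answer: 96 - 14*√30 ≈ 19.319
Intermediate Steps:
B(b) = √2*√b (B(b) = √(2*b) = √2*√b)
g(I, K) = -I/3
N(T) = -3 + T/3 (N(T) = -3 - (-1)*T/3 = -3 + T/3)
w(t) = t*(-4 + t/3) (w(t) = ((-3 + t/3) - 1)*t = (-4 + t/3)*t = t*(-4 + t/3))
B(15)*k(-14) + w(-12) = (√2*√15)*(-14) + (⅓)*(-12)*(-12 - 12) = √30*(-14) + (⅓)*(-12)*(-24) = -14*√30 + 96 = 96 - 14*√30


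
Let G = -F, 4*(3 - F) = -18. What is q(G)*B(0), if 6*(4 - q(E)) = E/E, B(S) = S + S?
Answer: 0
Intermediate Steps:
F = 15/2 (F = 3 - ¼*(-18) = 3 + 9/2 = 15/2 ≈ 7.5000)
B(S) = 2*S
G = -15/2 (G = -1*15/2 = -15/2 ≈ -7.5000)
q(E) = 23/6 (q(E) = 4 - E/(6*E) = 4 - ⅙*1 = 4 - ⅙ = 23/6)
q(G)*B(0) = 23*(2*0)/6 = (23/6)*0 = 0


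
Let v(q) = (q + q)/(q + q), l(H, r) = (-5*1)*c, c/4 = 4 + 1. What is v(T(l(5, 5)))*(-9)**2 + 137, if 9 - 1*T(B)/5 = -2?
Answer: 218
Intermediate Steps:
c = 20 (c = 4*(4 + 1) = 4*5 = 20)
l(H, r) = -100 (l(H, r) = -5*1*20 = -5*20 = -100)
T(B) = 55 (T(B) = 45 - 5*(-2) = 45 + 10 = 55)
v(q) = 1 (v(q) = (2*q)/((2*q)) = (2*q)*(1/(2*q)) = 1)
v(T(l(5, 5)))*(-9)**2 + 137 = 1*(-9)**2 + 137 = 1*81 + 137 = 81 + 137 = 218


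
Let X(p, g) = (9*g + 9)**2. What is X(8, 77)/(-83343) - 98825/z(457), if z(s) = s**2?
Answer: -2850204989/446310313 ≈ -6.3862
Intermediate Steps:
X(p, g) = (9 + 9*g)**2
X(8, 77)/(-83343) - 98825/z(457) = (81*(1 + 77)**2)/(-83343) - 98825/(457**2) = (81*78**2)*(-1/83343) - 98825/208849 = (81*6084)*(-1/83343) - 98825*1/208849 = 492804*(-1/83343) - 98825/208849 = -12636/2137 - 98825/208849 = -2850204989/446310313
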